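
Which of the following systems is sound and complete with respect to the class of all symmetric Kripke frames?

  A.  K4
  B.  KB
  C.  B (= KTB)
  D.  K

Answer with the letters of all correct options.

B

(A) K4 is determined by the class of transitive frames.
(B) KB is determined by exactly this class.
(C) B (= KTB) is determined by the class of reflexive and symmetric frames.
(D) K is determined by the class of arbitrary frames.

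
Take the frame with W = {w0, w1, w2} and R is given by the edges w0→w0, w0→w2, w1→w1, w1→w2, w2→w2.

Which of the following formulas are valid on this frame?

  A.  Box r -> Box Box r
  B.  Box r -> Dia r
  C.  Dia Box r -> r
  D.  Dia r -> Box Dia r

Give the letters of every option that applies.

R is not symmetric: w0 R w2 but not w2 R w0.
R is transitive: R is closed under composition.
R is not euclidean: w0 R w2 and w0 R w0 but not w2 R w0.
R is serial: every world has an R-successor.
(A) axiom 4: valid iff R is transitive. R is transitive — valid.
(B) Box r -> Dia r is axiom D, which corresponds to seriality. R is serial — valid.
(C) Dia Box r -> r is the dual of axiom B, which corresponds to symmetry. R is not symmetric — not valid.
(D) axiom 5: valid iff R is euclidean. R is not euclidean — not valid.

A, B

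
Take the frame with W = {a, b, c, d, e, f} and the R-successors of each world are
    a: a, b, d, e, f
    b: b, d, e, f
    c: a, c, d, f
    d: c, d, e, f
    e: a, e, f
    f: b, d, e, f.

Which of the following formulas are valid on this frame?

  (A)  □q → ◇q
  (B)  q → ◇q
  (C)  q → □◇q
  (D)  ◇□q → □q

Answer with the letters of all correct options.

R is reflexive: each world relates to itself.
R is not symmetric: a R b but not b R a.
R is not euclidean: a R b and a R a but not b R a.
R is serial: every world has an R-successor.
(A) □q → ◇q (axiom D) characterises the serial frames. R is serial — valid.
(B) q → ◇q is the dual of axiom T, which corresponds to reflexivity. R is reflexive — valid.
(C) q → □◇q is axiom B, which corresponds to symmetry. R is not symmetric — not valid.
(D) the dual of axiom 5: valid iff R is euclidean. R is not euclidean — not valid.

A, B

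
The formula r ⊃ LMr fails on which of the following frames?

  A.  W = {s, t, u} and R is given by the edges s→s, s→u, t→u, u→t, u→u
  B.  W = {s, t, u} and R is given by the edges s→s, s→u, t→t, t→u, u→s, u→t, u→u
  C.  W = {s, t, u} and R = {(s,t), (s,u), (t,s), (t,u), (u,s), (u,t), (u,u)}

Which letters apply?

The schema r ⊃ LMr is axiom B; it is valid on a frame iff R is symmetric.
(A) R is not symmetric (s R u but not u R s), so the schema fails here.
(B) R is symmetric (every R-edge is matched by its reverse), so the schema is valid here.
(C) R is symmetric (every R-edge is matched by its reverse), so the schema is valid here.

A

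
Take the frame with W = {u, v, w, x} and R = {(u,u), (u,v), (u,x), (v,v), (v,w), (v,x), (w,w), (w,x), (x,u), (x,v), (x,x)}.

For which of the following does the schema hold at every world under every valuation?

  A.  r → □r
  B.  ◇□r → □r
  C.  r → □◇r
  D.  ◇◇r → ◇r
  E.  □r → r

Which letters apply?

E

R is reflexive: each world relates to itself.
R is not symmetric: u R v but not v R u.
R is not transitive: u R v and v R w but not u R w.
R is not euclidean: u R v and u R u but not v R u.
R is not a subset of the identity: u R v with u ≠ v.
(A) r → □r is valid only on frames where every R-edge is a self-loop. Here R ⊄ identity — not valid.
(B) the dual of axiom 5: valid iff R is euclidean. R is not euclidean — not valid.
(C) axiom B: valid iff R is symmetric. R is not symmetric — not valid.
(D) ◇◇r → ◇r is the dual of axiom 4, which corresponds to transitivity. R is not transitive — not valid.
(E) □r → r is axiom T; it is valid on a frame exactly when R is reflexive. R is reflexive, so valid.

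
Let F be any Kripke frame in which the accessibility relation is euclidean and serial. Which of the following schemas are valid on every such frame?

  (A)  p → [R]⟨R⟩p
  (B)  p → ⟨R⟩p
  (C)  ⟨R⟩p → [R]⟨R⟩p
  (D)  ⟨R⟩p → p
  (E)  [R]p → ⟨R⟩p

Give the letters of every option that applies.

(A) axiom B: valid iff R is symmetric. Such an R need not be symmetric — not valid.
(B) p → ⟨R⟩p (the dual of axiom T) characterises the reflexive frames. Such an R need not be reflexive — not valid.
(C) ⟨R⟩p → [R]⟨R⟩p is axiom 5, which corresponds to the euclidean property. Every such R is euclidean — valid.
(D) ⟨R⟩p → p is the converse of T; it holds exactly when R ⊆ identity. Such an R need not be a subset of the identity — not valid.
(E) [R]p → ⟨R⟩p is axiom D, which corresponds to seriality. Every such R is serial — valid.

C, E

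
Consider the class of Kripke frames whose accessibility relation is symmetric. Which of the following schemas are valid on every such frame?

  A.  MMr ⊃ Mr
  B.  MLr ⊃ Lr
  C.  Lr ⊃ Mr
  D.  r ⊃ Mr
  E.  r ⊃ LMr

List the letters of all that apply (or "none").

(A) the dual of axiom 4: valid iff R is transitive. Such an R need not be transitive — not valid.
(B) MLr ⊃ Lr (the dual of axiom 5) characterises the euclidean frames. Such an R need not be euclidean — not valid.
(C) axiom D: valid iff R is serial. Such an R need not be serial — not valid.
(D) r ⊃ Mr is the dual of axiom T, which corresponds to reflexivity. Such an R need not be reflexive — not valid.
(E) r ⊃ LMr (axiom B) characterises the symmetric frames. Every such R is symmetric — valid.

E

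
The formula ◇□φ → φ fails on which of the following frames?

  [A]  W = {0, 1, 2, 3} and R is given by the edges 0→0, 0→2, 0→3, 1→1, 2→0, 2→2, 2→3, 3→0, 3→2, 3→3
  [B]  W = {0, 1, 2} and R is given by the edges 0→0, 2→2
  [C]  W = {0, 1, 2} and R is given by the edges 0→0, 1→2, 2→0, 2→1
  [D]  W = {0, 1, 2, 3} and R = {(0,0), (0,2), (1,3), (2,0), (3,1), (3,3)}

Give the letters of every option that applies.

The schema ◇□φ → φ is the dual of axiom B; it is valid on a frame iff R is symmetric.
(A) R is symmetric (every R-edge is matched by its reverse), so the schema is valid here.
(B) R is symmetric (every R-edge is matched by its reverse), so the schema is valid here.
(C) R is not symmetric (2 R 0 but not 0 R 2), so the schema fails here.
(D) R is symmetric (every R-edge is matched by its reverse), so the schema is valid here.

C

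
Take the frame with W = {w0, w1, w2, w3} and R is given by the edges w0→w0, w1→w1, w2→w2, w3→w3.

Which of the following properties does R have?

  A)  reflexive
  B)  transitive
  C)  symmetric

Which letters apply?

(A) reflexive: each world relates to itself.
(B) transitive: R is closed under composition.
(C) symmetric: every R-edge is matched by its reverse.

A, B, C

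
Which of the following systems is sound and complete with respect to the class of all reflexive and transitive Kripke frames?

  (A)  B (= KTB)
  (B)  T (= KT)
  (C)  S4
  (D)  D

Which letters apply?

C

(A) B (= KTB) is determined by the class of reflexive and symmetric frames.
(B) T (= KT) is determined by the class of reflexive frames.
(C) S4 is determined by exactly this class.
(D) D is determined by the class of serial frames.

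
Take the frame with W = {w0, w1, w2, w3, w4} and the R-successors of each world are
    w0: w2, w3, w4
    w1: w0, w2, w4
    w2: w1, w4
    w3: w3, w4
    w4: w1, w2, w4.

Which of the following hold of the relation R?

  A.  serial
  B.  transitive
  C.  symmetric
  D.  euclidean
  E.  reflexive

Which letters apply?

(A) serial: every world has an R-successor.
(B) not transitive: w0 R w2 and w2 R w1 but not w0 R w1.
(C) not symmetric: w0 R w2 but not w2 R w0.
(D) not euclidean: w0 R w2 and w0 R w3 but not w2 R w3.
(E) not reflexive: not w0 R w0.

A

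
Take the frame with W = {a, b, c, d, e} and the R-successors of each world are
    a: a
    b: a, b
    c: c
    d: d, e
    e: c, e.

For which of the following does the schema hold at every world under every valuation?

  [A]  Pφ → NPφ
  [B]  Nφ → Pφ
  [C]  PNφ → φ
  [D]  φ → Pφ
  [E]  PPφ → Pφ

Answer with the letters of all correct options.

R is reflexive: each world relates to itself.
R is not symmetric: b R a but not a R b.
R is not transitive: d R e and e R c but not d R c.
R is not euclidean: b R a and b R b but not a R b.
R is serial: every world has an R-successor.
(A) Pφ → NPφ (axiom 5) characterises the euclidean frames. R is not euclidean — not valid.
(B) Nφ → Pφ (axiom D) characterises the serial frames. R is serial — valid.
(C) PNφ → φ is the dual of axiom B, which corresponds to symmetry. R is not symmetric — not valid.
(D) φ → Pφ is the dual of axiom T; it is valid on a frame exactly when R is reflexive. R is reflexive, so valid.
(E) PPφ → Pφ is the dual of axiom 4, which corresponds to transitivity. R is not transitive — not valid.

B, D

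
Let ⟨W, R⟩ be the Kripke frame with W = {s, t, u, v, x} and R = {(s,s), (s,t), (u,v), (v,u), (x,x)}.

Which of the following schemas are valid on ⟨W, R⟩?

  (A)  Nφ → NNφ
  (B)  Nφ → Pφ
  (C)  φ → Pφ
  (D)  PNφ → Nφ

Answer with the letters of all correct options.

none

R is not reflexive: not t R t.
R is not transitive: u R v and v R u but not u R u.
R is not euclidean: s R t and s R s but not t R s.
R is not serial: t has no R-successor.
(A) axiom 4: valid iff R is transitive. R is not transitive — not valid.
(B) Nφ → Pφ is axiom D, which corresponds to seriality. R is not serial — not valid.
(C) φ → Pφ is the dual of axiom T, which corresponds to reflexivity. R is not reflexive — not valid.
(D) the dual of axiom 5: valid iff R is euclidean. R is not euclidean — not valid.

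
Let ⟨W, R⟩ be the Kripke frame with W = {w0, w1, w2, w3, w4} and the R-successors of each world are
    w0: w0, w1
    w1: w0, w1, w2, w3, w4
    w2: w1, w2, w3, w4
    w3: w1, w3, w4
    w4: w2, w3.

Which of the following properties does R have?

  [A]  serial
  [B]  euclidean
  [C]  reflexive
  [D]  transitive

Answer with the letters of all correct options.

A

(A) serial: every world has an R-successor.
(B) not euclidean: w1 R w0 and w1 R w2 but not w0 R w2.
(C) not reflexive: not w4 R w4.
(D) not transitive: w0 R w1 and w1 R w2 but not w0 R w2.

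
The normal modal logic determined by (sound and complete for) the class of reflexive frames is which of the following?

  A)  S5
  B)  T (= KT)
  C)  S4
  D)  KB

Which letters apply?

B

(A) S5 is determined by the class of reflexive, symmetric, and transitive frames.
(B) T (= KT) is determined by exactly this class.
(C) S4 is determined by the class of reflexive and transitive frames.
(D) KB is determined by the class of symmetric frames.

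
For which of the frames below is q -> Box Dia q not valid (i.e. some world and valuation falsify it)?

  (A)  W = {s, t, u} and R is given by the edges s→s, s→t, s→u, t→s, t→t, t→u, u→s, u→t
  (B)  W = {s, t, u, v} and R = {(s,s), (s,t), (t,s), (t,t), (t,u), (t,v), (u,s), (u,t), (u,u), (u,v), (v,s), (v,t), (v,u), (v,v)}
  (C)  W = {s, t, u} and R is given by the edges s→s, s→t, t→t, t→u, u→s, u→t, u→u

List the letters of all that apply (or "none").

B, C

The schema q -> Box Dia q is axiom B; it is valid on a frame iff R is symmetric.
(A) R is symmetric (every R-edge is matched by its reverse), so the schema is valid here.
(B) R is not symmetric (u R s but not s R u), so the schema fails here.
(C) R is not symmetric (s R t but not t R s), so the schema fails here.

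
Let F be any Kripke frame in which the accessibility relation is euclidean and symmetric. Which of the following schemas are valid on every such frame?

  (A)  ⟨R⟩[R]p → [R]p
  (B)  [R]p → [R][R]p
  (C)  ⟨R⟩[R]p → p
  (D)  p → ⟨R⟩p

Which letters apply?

A, B, C

A symmetric euclidean relation is transitive (uRv and vRw give vRu by symmetry, then uRw by the euclidean condition, applied at v).
(A) ⟨R⟩[R]p → [R]p is the dual of axiom 5; it is valid on a frame exactly when R is euclidean. Every such R is euclidean, so valid.
(B) [R]p → [R][R]p is axiom 4; it is valid on a frame exactly when R is transitive. Every such R is transitive, so valid.
(C) the dual of axiom B: valid iff R is symmetric. Every such R is symmetric — valid.
(D) p → ⟨R⟩p (the dual of axiom T) characterises the reflexive frames. Such an R need not be reflexive — not valid.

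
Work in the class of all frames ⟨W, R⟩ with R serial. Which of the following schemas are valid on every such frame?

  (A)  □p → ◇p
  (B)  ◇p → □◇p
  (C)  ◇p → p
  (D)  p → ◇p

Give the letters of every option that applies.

A

(A) □p → ◇p (axiom D) characterises the serial frames. Every such R is serial — valid.
(B) axiom 5: valid iff R is euclidean. Such an R need not be euclidean — not valid.
(C) ◇p → p is valid only on frames where every R-edge is a self-loop. Such an R need not be a subset of the identity — not valid.
(D) p → ◇p (the dual of axiom T) characterises the reflexive frames. Such an R need not be reflexive — not valid.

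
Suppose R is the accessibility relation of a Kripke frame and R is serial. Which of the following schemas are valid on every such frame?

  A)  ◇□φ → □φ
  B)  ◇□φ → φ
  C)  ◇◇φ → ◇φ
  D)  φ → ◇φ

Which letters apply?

none

(A) ◇□φ → □φ is the dual of axiom 5; it is valid on a frame exactly when R is euclidean. Such an R need not be euclidean, so not valid.
(B) ◇□φ → φ is the dual of axiom B, which corresponds to symmetry. Such an R need not be symmetric — not valid.
(C) ◇◇φ → ◇φ is the dual of axiom 4; it is valid on a frame exactly when R is transitive. Such an R need not be transitive, so not valid.
(D) φ → ◇φ is the dual of axiom T; it is valid on a frame exactly when R is reflexive. Such an R need not be reflexive, so not valid.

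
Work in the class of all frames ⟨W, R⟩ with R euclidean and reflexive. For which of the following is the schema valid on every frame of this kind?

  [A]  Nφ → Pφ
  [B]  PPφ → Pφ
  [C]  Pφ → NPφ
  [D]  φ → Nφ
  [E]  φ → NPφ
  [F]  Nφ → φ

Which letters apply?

A reflexive euclidean relation is also symmetric (from wRw and wRv the euclidean condition gives vRw) and hence transitive; it is an equivalence relation.
(A) Nφ → Pφ is axiom D; it is valid on a frame exactly when R is serial. Every such R is serial, so valid.
(B) the dual of axiom 4: valid iff R is transitive. Every such R is transitive — valid.
(C) Pφ → NPφ is axiom 5; it is valid on a frame exactly when R is euclidean. Every such R is euclidean, so valid.
(D) φ → Nφ is equivalent to ◇p→p; it holds exactly when R ⊆ identity. Such an R need not be a subset of the identity — not valid.
(E) axiom B: valid iff R is symmetric. Every such R is symmetric — valid.
(F) Nφ → φ (axiom T) characterises the reflexive frames. Every such R is reflexive — valid.

A, B, C, E, F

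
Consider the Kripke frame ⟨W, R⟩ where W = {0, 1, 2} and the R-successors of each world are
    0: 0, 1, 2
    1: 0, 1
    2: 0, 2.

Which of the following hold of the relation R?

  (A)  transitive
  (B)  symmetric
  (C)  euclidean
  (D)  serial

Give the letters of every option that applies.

(A) not transitive: 1 R 0 and 0 R 2 but not 1 R 2.
(B) symmetric: every R-edge is matched by its reverse.
(C) not euclidean: 0 R 1 and 0 R 2 but not 1 R 2.
(D) serial: every world has an R-successor.

B, D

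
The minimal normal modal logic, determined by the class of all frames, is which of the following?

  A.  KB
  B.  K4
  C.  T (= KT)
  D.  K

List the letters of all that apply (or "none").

D

(A) KB is determined by the class of symmetric frames.
(B) K4 is determined by the class of transitive frames.
(C) T (= KT) is determined by the class of reflexive frames.
(D) K is determined by exactly this class.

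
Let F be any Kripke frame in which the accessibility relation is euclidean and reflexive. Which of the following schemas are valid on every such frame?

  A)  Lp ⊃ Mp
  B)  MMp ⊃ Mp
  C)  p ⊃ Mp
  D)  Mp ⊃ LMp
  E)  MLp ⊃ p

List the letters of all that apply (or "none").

A, B, C, D, E

A reflexive euclidean relation is also symmetric (from wRw and wRv the euclidean condition gives vRw) and hence transitive; it is an equivalence relation.
(A) Lp ⊃ Mp is axiom D, which corresponds to seriality. Every such R is serial — valid.
(B) MMp ⊃ Mp is the dual of axiom 4; it is valid on a frame exactly when R is transitive. Every such R is transitive, so valid.
(C) p ⊃ Mp is the dual of axiom T; it is valid on a frame exactly when R is reflexive. Every such R is reflexive, so valid.
(D) Mp ⊃ LMp is axiom 5; it is valid on a frame exactly when R is euclidean. Every such R is euclidean, so valid.
(E) MLp ⊃ p is the dual of axiom B, which corresponds to symmetry. Every such R is symmetric — valid.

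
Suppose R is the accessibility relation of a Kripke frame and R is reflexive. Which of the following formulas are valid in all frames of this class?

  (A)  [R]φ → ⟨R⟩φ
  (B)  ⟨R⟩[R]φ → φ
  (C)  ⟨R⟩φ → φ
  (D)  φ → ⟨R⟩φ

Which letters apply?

A, D

A reflexive relation is serial.
(A) [R]φ → ⟨R⟩φ (axiom D) characterises the serial frames. Every such R is serial — valid.
(B) ⟨R⟩[R]φ → φ is the dual of axiom B; it is valid on a frame exactly when R is symmetric. Such an R need not be symmetric, so not valid.
(C) ⟨R⟩φ → φ is the converse of T; it holds exactly when R ⊆ identity. Such an R need not be a subset of the identity — not valid.
(D) φ → ⟨R⟩φ (the dual of axiom T) characterises the reflexive frames. Every such R is reflexive — valid.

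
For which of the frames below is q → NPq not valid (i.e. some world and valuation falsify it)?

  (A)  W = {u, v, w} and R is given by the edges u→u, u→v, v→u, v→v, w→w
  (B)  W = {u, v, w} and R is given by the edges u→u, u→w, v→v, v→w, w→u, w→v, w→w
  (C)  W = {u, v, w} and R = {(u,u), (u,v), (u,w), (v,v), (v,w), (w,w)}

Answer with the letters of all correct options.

The schema q → NPq is axiom B; it is valid on a frame iff R is symmetric.
(A) R is symmetric (every R-edge is matched by its reverse), so the schema is valid here.
(B) R is symmetric (every R-edge is matched by its reverse), so the schema is valid here.
(C) R is not symmetric (u R v but not v R u), so the schema fails here.

C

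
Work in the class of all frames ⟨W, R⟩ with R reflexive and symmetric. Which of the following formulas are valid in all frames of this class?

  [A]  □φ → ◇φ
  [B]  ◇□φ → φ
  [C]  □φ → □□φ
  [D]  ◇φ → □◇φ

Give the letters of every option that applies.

A, B

Reflexive relations are serial.
(A) □φ → ◇φ is axiom D; it is valid on a frame exactly when R is serial. Every such R is serial, so valid.
(B) ◇□φ → φ (the dual of axiom B) characterises the symmetric frames. Every such R is symmetric — valid.
(C) □φ → □□φ (axiom 4) characterises the transitive frames. Such an R need not be transitive — not valid.
(D) ◇φ → □◇φ (axiom 5) characterises the euclidean frames. Such an R need not be euclidean — not valid.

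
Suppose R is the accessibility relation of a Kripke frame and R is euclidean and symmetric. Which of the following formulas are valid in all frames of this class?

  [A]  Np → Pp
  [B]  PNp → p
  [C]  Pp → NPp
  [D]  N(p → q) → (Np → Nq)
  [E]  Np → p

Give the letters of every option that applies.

A symmetric euclidean relation is transitive (uRv and vRw give vRu by symmetry, then uRw by the euclidean condition, applied at v).
(A) axiom D: valid iff R is serial. Such an R need not be serial — not valid.
(B) PNp → p (the dual of axiom B) characterises the symmetric frames. Every such R is symmetric — valid.
(C) Pp → NPp is axiom 5, which corresponds to the euclidean property. Every such R is euclidean — valid.
(D) N(p → q) → (Np → Nq) is axiom K, valid on every Kripke frame — valid.
(E) Np → p is axiom T; it is valid on a frame exactly when R is reflexive. Such an R need not be reflexive, so not valid.

B, C, D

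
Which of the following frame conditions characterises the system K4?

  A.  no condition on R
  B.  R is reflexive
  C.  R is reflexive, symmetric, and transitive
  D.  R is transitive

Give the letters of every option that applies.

(A) this class determines K, not K4.
(B) this class determines T (= KT), not K4.
(C) this class determines S5, not K4.
(D) K4 is sound and complete for exactly this class.

D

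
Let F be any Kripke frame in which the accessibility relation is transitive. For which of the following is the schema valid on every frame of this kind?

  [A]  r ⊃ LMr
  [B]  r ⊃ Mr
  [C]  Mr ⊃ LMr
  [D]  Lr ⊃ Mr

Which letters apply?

(A) axiom B: valid iff R is symmetric. Such an R need not be symmetric — not valid.
(B) r ⊃ Mr is the dual of axiom T; it is valid on a frame exactly when R is reflexive. Such an R need not be reflexive, so not valid.
(C) Mr ⊃ LMr (axiom 5) characterises the euclidean frames. Such an R need not be euclidean — not valid.
(D) axiom D: valid iff R is serial. Such an R need not be serial — not valid.

none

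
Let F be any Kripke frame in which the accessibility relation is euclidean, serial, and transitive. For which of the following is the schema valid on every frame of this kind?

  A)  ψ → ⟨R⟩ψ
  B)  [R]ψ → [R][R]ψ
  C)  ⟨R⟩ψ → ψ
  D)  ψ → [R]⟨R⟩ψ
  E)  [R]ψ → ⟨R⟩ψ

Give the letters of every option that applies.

B, E

(A) ψ → ⟨R⟩ψ is the dual of axiom T, which corresponds to reflexivity. Such an R need not be reflexive — not valid.
(B) [R]ψ → [R][R]ψ is axiom 4, which corresponds to transitivity. Every such R is transitive — valid.
(C) ⟨R⟩ψ → ψ (the converse of T) corresponds to R being a subset of the identity. Such an R need not be a subset of the identity, so not valid.
(D) ψ → [R]⟨R⟩ψ is axiom B; it is valid on a frame exactly when R is symmetric. Such an R need not be symmetric, so not valid.
(E) [R]ψ → ⟨R⟩ψ is axiom D; it is valid on a frame exactly when R is serial. Every such R is serial, so valid.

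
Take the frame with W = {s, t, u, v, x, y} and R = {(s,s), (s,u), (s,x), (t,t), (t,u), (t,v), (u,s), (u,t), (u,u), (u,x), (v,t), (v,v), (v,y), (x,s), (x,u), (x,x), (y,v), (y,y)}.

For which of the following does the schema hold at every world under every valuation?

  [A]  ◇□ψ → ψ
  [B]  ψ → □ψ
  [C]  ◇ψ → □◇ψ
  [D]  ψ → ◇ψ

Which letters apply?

R is reflexive: each world relates to itself.
R is symmetric: every R-edge is matched by its reverse.
R is not euclidean: t R u and t R v but not u R v.
R is not a subset of the identity: s R u with s ≠ u.
(A) ◇□ψ → ψ (the dual of axiom B) characterises the symmetric frames. R is symmetric — valid.
(B) ψ → □ψ is valid only on frames where every R-edge is a self-loop. Here R ⊄ identity — not valid.
(C) ◇ψ → □◇ψ (axiom 5) characterises the euclidean frames. R is not euclidean — not valid.
(D) ψ → ◇ψ (the dual of axiom T) characterises the reflexive frames. R is reflexive — valid.

A, D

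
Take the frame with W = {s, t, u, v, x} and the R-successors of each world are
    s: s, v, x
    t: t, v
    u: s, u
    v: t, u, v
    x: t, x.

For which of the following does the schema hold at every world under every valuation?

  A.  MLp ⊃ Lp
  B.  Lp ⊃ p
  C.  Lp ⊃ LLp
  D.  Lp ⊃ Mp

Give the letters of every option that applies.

R is reflexive: each world relates to itself.
R is not transitive: s R v and v R t but not s R t.
R is not euclidean: s R v and s R s but not v R s.
R is serial: every world has an R-successor.
(A) MLp ⊃ Lp is the dual of axiom 5; it is valid on a frame exactly when R is euclidean. R is not euclidean, so not valid.
(B) Lp ⊃ p (axiom T) characterises the reflexive frames. R is reflexive — valid.
(C) Lp ⊃ LLp is axiom 4, which corresponds to transitivity. R is not transitive — not valid.
(D) Lp ⊃ Mp is axiom D; it is valid on a frame exactly when R is serial. R is serial, so valid.

B, D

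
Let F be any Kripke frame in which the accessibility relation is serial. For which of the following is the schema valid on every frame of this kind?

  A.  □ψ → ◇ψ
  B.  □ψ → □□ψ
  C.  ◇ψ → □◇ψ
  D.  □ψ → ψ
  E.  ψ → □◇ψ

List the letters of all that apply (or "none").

(A) □ψ → ◇ψ is axiom D; it is valid on a frame exactly when R is serial. Every such R is serial, so valid.
(B) □ψ → □□ψ (axiom 4) characterises the transitive frames. Such an R need not be transitive — not valid.
(C) ◇ψ → □◇ψ is axiom 5, which corresponds to the euclidean property. Such an R need not be euclidean — not valid.
(D) □ψ → ψ is axiom T, which corresponds to reflexivity. Such an R need not be reflexive — not valid.
(E) ψ → □◇ψ is axiom B; it is valid on a frame exactly when R is symmetric. Such an R need not be symmetric, so not valid.

A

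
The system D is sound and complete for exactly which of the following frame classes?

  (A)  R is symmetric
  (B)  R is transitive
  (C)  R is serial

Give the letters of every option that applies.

C

(A) this class determines KB, not D.
(B) this class determines K4, not D.
(C) D is sound and complete for exactly this class.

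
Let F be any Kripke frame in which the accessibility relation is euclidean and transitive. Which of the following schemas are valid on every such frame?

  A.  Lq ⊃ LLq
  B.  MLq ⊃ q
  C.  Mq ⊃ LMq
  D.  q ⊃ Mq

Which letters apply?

A, C

(A) Lq ⊃ LLq (axiom 4) characterises the transitive frames. Every such R is transitive — valid.
(B) the dual of axiom B: valid iff R is symmetric. Such an R need not be symmetric — not valid.
(C) Mq ⊃ LMq is axiom 5; it is valid on a frame exactly when R is euclidean. Every such R is euclidean, so valid.
(D) q ⊃ Mq is the dual of axiom T, which corresponds to reflexivity. Such an R need not be reflexive — not valid.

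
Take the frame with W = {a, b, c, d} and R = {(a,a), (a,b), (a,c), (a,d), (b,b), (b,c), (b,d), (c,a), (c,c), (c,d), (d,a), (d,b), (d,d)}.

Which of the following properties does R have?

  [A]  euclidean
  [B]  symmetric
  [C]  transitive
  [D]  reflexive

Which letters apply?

(A) not euclidean: a R b and a R a but not b R a.
(B) not symmetric: a R b but not b R a.
(C) not transitive: b R c and c R a but not b R a.
(D) reflexive: each world relates to itself.

D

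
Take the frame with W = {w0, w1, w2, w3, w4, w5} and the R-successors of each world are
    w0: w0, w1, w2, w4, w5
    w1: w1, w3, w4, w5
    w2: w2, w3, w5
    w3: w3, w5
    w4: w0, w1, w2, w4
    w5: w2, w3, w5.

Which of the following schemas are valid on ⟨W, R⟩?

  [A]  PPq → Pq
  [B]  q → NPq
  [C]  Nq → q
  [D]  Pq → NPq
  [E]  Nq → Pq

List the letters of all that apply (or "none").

C, E

R is reflexive: each world relates to itself.
R is not symmetric: w0 R w1 but not w1 R w0.
R is not transitive: w0 R w1 and w1 R w3 but not w0 R w3.
R is not euclidean: w0 R w1 and w0 R w0 but not w1 R w0.
R is serial: every world has an R-successor.
(A) the dual of axiom 4: valid iff R is transitive. R is not transitive — not valid.
(B) q → NPq is axiom B; it is valid on a frame exactly when R is symmetric. R is not symmetric, so not valid.
(C) Nq → q is axiom T; it is valid on a frame exactly when R is reflexive. R is reflexive, so valid.
(D) Pq → NPq is axiom 5, which corresponds to the euclidean property. R is not euclidean — not valid.
(E) Nq → Pq is axiom D; it is valid on a frame exactly when R is serial. R is serial, so valid.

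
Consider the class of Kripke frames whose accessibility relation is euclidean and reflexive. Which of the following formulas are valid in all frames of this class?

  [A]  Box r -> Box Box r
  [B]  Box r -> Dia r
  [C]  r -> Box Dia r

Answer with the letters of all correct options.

A, B, C

A reflexive euclidean relation is also symmetric (from wRw and wRv the euclidean condition gives vRw) and hence transitive; it is an equivalence relation.
(A) Box r -> Box Box r (axiom 4) characterises the transitive frames. Every such R is transitive — valid.
(B) Box r -> Dia r (axiom D) characterises the serial frames. Every such R is serial — valid.
(C) r -> Box Dia r is axiom B, which corresponds to symmetry. Every such R is symmetric — valid.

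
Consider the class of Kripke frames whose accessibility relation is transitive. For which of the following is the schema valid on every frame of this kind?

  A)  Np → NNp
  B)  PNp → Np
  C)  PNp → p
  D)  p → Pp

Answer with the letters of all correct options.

A

(A) Np → NNp (axiom 4) characterises the transitive frames. Every such R is transitive — valid.
(B) the dual of axiom 5: valid iff R is euclidean. Such an R need not be euclidean — not valid.
(C) PNp → p (the dual of axiom B) characterises the symmetric frames. Such an R need not be symmetric — not valid.
(D) p → Pp is the dual of axiom T, which corresponds to reflexivity. Such an R need not be reflexive — not valid.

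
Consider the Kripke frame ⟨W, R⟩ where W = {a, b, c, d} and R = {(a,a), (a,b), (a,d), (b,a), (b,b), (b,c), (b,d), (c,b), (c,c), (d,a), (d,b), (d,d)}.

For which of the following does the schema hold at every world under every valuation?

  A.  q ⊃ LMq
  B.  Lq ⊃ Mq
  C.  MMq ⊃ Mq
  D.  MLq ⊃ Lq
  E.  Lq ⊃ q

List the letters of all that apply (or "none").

A, B, E

R is reflexive: each world relates to itself.
R is symmetric: every R-edge is matched by its reverse.
R is not transitive: a R b and b R c but not a R c.
R is not euclidean: b R a and b R c but not a R c.
R is serial: every world has an R-successor.
(A) q ⊃ LMq is axiom B, which corresponds to symmetry. R is symmetric — valid.
(B) Lq ⊃ Mq (axiom D) characterises the serial frames. R is serial — valid.
(C) MMq ⊃ Mq is the dual of axiom 4; it is valid on a frame exactly when R is transitive. R is not transitive, so not valid.
(D) MLq ⊃ Lq (the dual of axiom 5) characterises the euclidean frames. R is not euclidean — not valid.
(E) axiom T: valid iff R is reflexive. R is reflexive — valid.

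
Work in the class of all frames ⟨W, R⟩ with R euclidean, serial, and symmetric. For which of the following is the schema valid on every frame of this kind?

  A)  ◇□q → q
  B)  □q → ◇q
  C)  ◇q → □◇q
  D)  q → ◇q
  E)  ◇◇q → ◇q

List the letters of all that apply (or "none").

Serial, symmetric and euclidean together give transitive (from symmetry + euclidean) and then reflexive; the relation is an equivalence.
(A) ◇□q → q is the dual of axiom B; it is valid on a frame exactly when R is symmetric. Every such R is symmetric, so valid.
(B) □q → ◇q is axiom D; it is valid on a frame exactly when R is serial. Every such R is serial, so valid.
(C) axiom 5: valid iff R is euclidean. Every such R is euclidean — valid.
(D) the dual of axiom T: valid iff R is reflexive. Every such R is reflexive — valid.
(E) ◇◇q → ◇q is the dual of axiom 4; it is valid on a frame exactly when R is transitive. Every such R is transitive, so valid.

A, B, C, D, E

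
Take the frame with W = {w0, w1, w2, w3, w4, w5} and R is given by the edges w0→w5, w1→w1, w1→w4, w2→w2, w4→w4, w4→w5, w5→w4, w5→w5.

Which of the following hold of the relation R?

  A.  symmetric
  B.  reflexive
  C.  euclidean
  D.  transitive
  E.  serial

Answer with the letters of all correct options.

none

(A) not symmetric: w0 R w5 but not w5 R w0.
(B) not reflexive: not w0 R w0.
(C) not euclidean: w1 R w4 and w1 R w1 but not w4 R w1.
(D) not transitive: w0 R w5 and w5 R w4 but not w0 R w4.
(E) not serial: w3 has no R-successor.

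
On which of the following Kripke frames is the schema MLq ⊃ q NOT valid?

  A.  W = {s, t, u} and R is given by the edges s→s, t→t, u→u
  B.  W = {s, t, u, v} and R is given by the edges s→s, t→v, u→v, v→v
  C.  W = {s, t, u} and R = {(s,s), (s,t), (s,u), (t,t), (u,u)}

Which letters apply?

B, C

The schema MLq ⊃ q is the dual of axiom B; it is valid on a frame iff R is symmetric.
(A) R is symmetric (every R-edge is matched by its reverse), so the schema is valid here.
(B) R is not symmetric (t R v but not v R t), so the schema fails here.
(C) R is not symmetric (s R t but not t R s), so the schema fails here.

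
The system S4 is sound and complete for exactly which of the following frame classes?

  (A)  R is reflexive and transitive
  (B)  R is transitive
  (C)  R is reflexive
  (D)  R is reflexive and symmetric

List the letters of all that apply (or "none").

(A) S4 is sound and complete for exactly this class.
(B) this class determines K4, not S4.
(C) this class determines T (= KT), not S4.
(D) this class determines B (= KTB), not S4.

A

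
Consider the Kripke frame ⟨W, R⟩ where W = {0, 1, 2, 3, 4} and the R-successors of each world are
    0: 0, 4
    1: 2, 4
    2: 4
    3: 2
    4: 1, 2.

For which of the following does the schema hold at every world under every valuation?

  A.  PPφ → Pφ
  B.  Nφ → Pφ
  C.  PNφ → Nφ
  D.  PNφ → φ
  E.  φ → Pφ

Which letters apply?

B

R is not reflexive: not 1 R 1.
R is not symmetric: 0 R 4 but not 4 R 0.
R is not transitive: 0 R 4 and 4 R 1 but not 0 R 1.
R is not euclidean: 0 R 4 and 0 R 0 but not 4 R 0.
R is serial: every world has an R-successor.
(A) PPφ → Pφ is the dual of axiom 4; it is valid on a frame exactly when R is transitive. R is not transitive, so not valid.
(B) Nφ → Pφ is axiom D; it is valid on a frame exactly when R is serial. R is serial, so valid.
(C) the dual of axiom 5: valid iff R is euclidean. R is not euclidean — not valid.
(D) the dual of axiom B: valid iff R is symmetric. R is not symmetric — not valid.
(E) φ → Pφ (the dual of axiom T) characterises the reflexive frames. R is not reflexive — not valid.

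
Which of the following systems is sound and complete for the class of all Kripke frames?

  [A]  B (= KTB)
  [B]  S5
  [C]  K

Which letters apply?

(A) B (= KTB) is determined by the class of reflexive and symmetric frames.
(B) S5 is determined by the class of reflexive, symmetric, and transitive frames.
(C) K is determined by exactly this class.

C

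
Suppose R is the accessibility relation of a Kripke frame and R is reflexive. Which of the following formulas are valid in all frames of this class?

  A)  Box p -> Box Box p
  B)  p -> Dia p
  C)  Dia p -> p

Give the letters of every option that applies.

A reflexive relation is serial.
(A) Box p -> Box Box p is axiom 4; it is valid on a frame exactly when R is transitive. Such an R need not be transitive, so not valid.
(B) p -> Dia p is the dual of axiom T, which corresponds to reflexivity. Every such R is reflexive — valid.
(C) Dia p -> p is the converse of T; it holds exactly when R ⊆ identity. Such an R need not be a subset of the identity — not valid.

B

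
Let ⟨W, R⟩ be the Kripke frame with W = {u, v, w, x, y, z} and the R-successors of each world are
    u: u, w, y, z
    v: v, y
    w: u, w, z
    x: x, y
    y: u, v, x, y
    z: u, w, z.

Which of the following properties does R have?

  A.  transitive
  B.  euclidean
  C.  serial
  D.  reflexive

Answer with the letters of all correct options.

C, D

(A) not transitive: u R y and y R v but not u R v.
(B) not euclidean: u R w and u R y but not w R y.
(C) serial: every world has an R-successor.
(D) reflexive: each world relates to itself.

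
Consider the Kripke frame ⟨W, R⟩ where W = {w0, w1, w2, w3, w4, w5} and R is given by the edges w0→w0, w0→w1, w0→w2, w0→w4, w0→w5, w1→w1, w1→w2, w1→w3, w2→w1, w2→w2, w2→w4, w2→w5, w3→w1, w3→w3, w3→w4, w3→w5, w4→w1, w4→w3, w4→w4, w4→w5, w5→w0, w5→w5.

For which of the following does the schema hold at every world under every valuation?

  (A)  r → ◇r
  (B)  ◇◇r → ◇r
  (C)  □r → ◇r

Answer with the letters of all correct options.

A, C

R is reflexive: each world relates to itself.
R is not transitive: w0 R w1 and w1 R w3 but not w0 R w3.
R is serial: every world has an R-successor.
(A) the dual of axiom T: valid iff R is reflexive. R is reflexive — valid.
(B) ◇◇r → ◇r is the dual of axiom 4, which corresponds to transitivity. R is not transitive — not valid.
(C) □r → ◇r is axiom D; it is valid on a frame exactly when R is serial. R is serial, so valid.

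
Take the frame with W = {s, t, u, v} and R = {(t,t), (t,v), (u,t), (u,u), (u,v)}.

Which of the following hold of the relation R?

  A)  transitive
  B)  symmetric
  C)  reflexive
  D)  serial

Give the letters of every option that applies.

(A) transitive: R is closed under composition.
(B) not symmetric: t R v but not v R t.
(C) not reflexive: not s R s.
(D) not serial: s has no R-successor.

A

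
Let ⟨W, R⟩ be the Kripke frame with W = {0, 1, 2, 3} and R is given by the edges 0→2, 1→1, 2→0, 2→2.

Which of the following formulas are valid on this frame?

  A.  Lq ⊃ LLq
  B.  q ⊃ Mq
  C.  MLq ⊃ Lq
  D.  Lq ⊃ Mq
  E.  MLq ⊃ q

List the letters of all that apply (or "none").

R is not reflexive: not 0 R 0.
R is symmetric: every R-edge is matched by its reverse.
R is not transitive: 0 R 2 and 2 R 0 but not 0 R 0.
R is not euclidean: 2 R 0 and 2 R 0 but not 0 R 0.
R is not serial: 3 has no R-successor.
(A) Lq ⊃ LLq is axiom 4; it is valid on a frame exactly when R is transitive. R is not transitive, so not valid.
(B) q ⊃ Mq is the dual of axiom T, which corresponds to reflexivity. R is not reflexive — not valid.
(C) MLq ⊃ Lq (the dual of axiom 5) characterises the euclidean frames. R is not euclidean — not valid.
(D) Lq ⊃ Mq is axiom D, which corresponds to seriality. R is not serial — not valid.
(E) the dual of axiom B: valid iff R is symmetric. R is symmetric — valid.

E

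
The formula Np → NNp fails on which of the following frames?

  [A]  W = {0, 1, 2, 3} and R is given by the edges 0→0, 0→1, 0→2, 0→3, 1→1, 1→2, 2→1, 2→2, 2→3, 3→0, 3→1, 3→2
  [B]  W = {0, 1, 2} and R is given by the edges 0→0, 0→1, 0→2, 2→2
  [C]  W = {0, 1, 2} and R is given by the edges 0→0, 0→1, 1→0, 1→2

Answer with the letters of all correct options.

A, C

The schema Np → NNp is axiom 4; it is valid on a frame iff R is transitive.
(A) R is not transitive (1 R 2 and 2 R 3 but not 1 R 3), so the schema fails here.
(B) R is transitive (R is closed under composition), so the schema is valid here.
(C) R is not transitive (0 R 1 and 1 R 2 but not 0 R 2), so the schema fails here.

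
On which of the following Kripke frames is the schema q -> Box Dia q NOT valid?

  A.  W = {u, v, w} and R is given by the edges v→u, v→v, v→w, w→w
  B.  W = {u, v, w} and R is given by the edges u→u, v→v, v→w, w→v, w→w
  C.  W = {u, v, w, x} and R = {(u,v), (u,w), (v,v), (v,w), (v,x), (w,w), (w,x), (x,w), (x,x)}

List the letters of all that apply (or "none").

The schema q -> Box Dia q is axiom B; it is valid on a frame iff R is symmetric.
(A) R is not symmetric (v R u but not u R v), so the schema fails here.
(B) R is symmetric (every R-edge is matched by its reverse), so the schema is valid here.
(C) R is not symmetric (u R v but not v R u), so the schema fails here.

A, C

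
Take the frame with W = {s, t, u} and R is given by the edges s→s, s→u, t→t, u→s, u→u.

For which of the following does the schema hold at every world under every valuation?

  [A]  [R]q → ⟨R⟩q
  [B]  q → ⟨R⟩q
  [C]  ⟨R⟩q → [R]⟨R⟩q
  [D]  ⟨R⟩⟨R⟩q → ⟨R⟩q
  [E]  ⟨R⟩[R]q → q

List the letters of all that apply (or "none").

R is reflexive: each world relates to itself.
R is symmetric: every R-edge is matched by its reverse.
R is transitive: R is closed under composition.
R is euclidean: any two R-successors of the same world are R-related.
R is serial: every world has an R-successor.
(A) [R]q → ⟨R⟩q is axiom D, which corresponds to seriality. R is serial — valid.
(B) q → ⟨R⟩q (the dual of axiom T) characterises the reflexive frames. R is reflexive — valid.
(C) axiom 5: valid iff R is euclidean. R is euclidean — valid.
(D) ⟨R⟩⟨R⟩q → ⟨R⟩q is the dual of axiom 4; it is valid on a frame exactly when R is transitive. R is transitive, so valid.
(E) the dual of axiom B: valid iff R is symmetric. R is symmetric — valid.

A, B, C, D, E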